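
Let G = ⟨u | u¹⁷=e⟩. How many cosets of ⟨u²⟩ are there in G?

First find ord(u²) by computing successive powers:
  (u²)¹ = u², (u²)² = u⁴, (u²)³ = u⁶, (u²)⁴ = u⁸, (u²)⁵ = u¹⁰, (u²)⁶ = u¹², (u²)⁷ = u¹⁴, (u²)⁸ = u¹⁶, (u²)⁹ = u, (u²)¹⁰ = u³, (u²)¹¹ = u⁵, (u²)¹² = u⁷, (u²)¹³ = u⁹, (u²)¹⁴ = u¹¹, (u²)¹⁵ = u¹³, (u²)¹⁶ = u¹⁵, (u²)¹⁷ = e.
So |⟨u²⟩| = ord(u²) = 17. With |G| = 17, by Lagrange [G : ⟨u²⟩] = 17/17 = 1.

Answer: 1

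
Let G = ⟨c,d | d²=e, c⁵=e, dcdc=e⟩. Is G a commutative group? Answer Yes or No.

c·d = cd but d·c = c⁴d, so c·d ≠ d·c and G is not abelian.

Answer: No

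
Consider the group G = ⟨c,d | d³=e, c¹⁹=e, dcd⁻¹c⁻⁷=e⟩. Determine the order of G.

Enumerate words in the generators, reducing via the relations: the distinct elements are
  {c, d, e, cd, c², c³, c⁴, c⁵, c⁶, c⁷, c⁸, c⁹, d², cd², c²d, c³d, c¹², c¹³, c¹¹, c¹⁰, c¹⁴, c¹⁵, c¹⁶, c¹⁷, c¹⁸, c⁴d, c⁵d, c⁶d, c⁷d, c⁸d, c⁹d, c²d², c³d², c¹²d, c¹³d, c¹¹d, c¹⁰d, c¹⁴d, c¹⁵d, c¹⁶d, c¹⁷d, c¹⁸d, c⁴d², c⁵d², c⁶d², c⁷d², c⁸d², c⁹d², c¹²d², c¹³d², c¹¹d², c¹⁰d², c¹⁴d², c¹⁵d², c¹⁶d², c¹⁷d², c¹⁸d²}.
No further products give new elements, so |G| = 57.

Answer: 57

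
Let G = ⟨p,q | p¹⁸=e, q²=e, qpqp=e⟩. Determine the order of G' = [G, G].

G' = [G, G] is generated by all commutators. The generator-pair commutators are: [p, q] = p².
The subgroup they normally generate is {e, p², p⁴, p⁶, p⁸, p¹⁰, p¹², p¹⁴, p¹⁶}, of order 9.
Check: |G/G'| = 36/9 = 4 is the order of the abelianisation.

Answer: 9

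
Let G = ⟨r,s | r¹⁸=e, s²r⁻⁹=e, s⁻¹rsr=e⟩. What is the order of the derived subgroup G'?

G' = [G, G] is generated by all commutators. The generator-pair commutators are: [r, s] = r².
The subgroup they normally generate is {e, r², r⁴, r⁶, r⁸, r¹⁰, r¹², r¹⁴, r¹⁶}, of order 9.
Check: |G/G'| = 36/9 = 4 is the order of the abelianisation.

Answer: 9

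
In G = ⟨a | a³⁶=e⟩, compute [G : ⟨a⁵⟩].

First find ord(a⁵) by computing successive powers:
  (a⁵)¹ = a⁵, (a⁵)² = a¹⁰, (a⁵)³ = a¹⁵, (a⁵)⁴ = a²⁰, (a⁵)⁵ = a²⁵, (a⁵)⁶ = a³⁰, (a⁵)⁷ = a³⁵, (a⁵)⁸ = a⁴, (a⁵)⁹ = a⁹, (a⁵)¹⁰ = a¹⁴, (a⁵)¹¹ = a¹⁹, (a⁵)¹² = a²⁴, (a⁵)¹³ = a²⁹, (a⁵)¹⁴ = a³⁴, (a⁵)¹⁵ = a³, (a⁵)¹⁶ = a⁸, (a⁵)¹⁷ = a¹³, (a⁵)¹⁸ = a¹⁸, (a⁵)¹⁹ = a²³, (a⁵)²⁰ = a²⁸, (a⁵)²¹ = a³³, (a⁵)²² = a², (a⁵)²³ = a⁷, (a⁵)²⁴ = a¹², (a⁵)²⁵ = a¹⁷, (a⁵)²⁶ = a²², (a⁵)²⁷ = a²⁷, (a⁵)²⁸ = a³², (a⁵)²⁹ = a, (a⁵)³⁰ = a⁶, (a⁵)³¹ = a¹¹, (a⁵)³² = a¹⁶, (a⁵)³³ = a²¹, (a⁵)³⁴ = a²⁶, (a⁵)³⁵ = a³¹, (a⁵)³⁶ = e.
So |⟨a⁵⟩| = ord(a⁵) = 36. With |G| = 36, by Lagrange [G : ⟨a⁵⟩] = 36/36 = 1.

Answer: 1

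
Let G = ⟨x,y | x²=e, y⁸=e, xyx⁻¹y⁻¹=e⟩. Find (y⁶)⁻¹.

The order of (y⁶) is 4 (smallest k with (y⁶)ᵏ = e), so (y⁶)⁻¹ = (y⁶)³ = y².
Check: (y⁶) · (y²) → (y⁶) · y² = e, giving e as required.

Answer: y²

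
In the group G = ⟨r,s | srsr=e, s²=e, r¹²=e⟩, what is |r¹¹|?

Compute successive powers until reaching e:
  (r¹¹)¹ = r¹¹, (r¹¹)² = r¹⁰, (r¹¹)³ = r⁹, (r¹¹)⁴ = r⁸, (r¹¹)⁵ = r⁷, (r¹¹)⁶ = r⁶, (r¹¹)⁷ = r⁵, (r¹¹)⁸ = r⁴, (r¹¹)⁹ = r³, (r¹¹)¹⁰ = r², (r¹¹)¹¹ = r, (r¹¹)¹² = e.
The smallest positive k with (r¹¹)ᵏ = e is 12.

Answer: 12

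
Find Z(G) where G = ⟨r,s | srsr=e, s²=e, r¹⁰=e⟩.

An element z ∈ Z(G) iff z commutes with every generator.
For example r⁵ is central: (r⁵)·r = r⁶ = r·(r⁵); (r⁵)·s = r⁵s = s·(r⁵).
Whereas r ∉ Z(G) since r·s = rs ≠ r⁹s = s·r.
Checking each of the 20 elements this way gives Z(G) = {e, r⁵}, of order 2.

Answer: {e, r⁵}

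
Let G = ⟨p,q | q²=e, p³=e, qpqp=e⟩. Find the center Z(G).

An element z ∈ Z(G) iff z commutes with every generator.
For example e is central: e·p = p = p·e; e·q = q = q·e.
Whereas p ∉ Z(G) since p·q = pq ≠ p²q = q·p.
Checking each of the 6 elements this way gives Z(G) = {e}, of order 1.

Answer: {e}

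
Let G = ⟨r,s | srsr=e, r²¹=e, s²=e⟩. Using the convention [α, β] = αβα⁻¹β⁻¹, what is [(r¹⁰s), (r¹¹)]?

[(r¹⁰s), (r¹¹)] = (r¹⁰s)·(r¹¹)·(r¹⁰s)⁻¹·(r¹¹)⁻¹.
  (r¹⁰s) · (r¹¹) = r²⁰s
  (r²⁰s) · (r¹⁰s) = r¹⁰
  (r¹⁰) · (r¹⁰) = r²⁰

Answer: r²⁰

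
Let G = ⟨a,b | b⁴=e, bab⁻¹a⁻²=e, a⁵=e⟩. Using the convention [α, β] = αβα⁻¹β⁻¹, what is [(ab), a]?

[(ab), a] = (ab)·a·(ab)⁻¹·a⁻¹.
  (ab) · a = a³b
  (a³b) · (a²b³) = a²
  (a²) · (a⁴) = a

Answer: a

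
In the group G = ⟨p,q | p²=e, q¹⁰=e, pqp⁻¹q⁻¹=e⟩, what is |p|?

Compute successive powers until reaching e:
  p¹ = p, p² = e.
The smallest positive k with pᵏ = e is 2.

Answer: 2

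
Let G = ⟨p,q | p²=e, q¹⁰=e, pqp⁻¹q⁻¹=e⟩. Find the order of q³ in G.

Compute successive powers until reaching e:
  (q³)¹ = q³, (q³)² = q⁶, (q³)³ = q⁹, (q³)⁴ = q², (q³)⁵ = q⁵, (q³)⁶ = q⁸, (q³)⁷ = q, (q³)⁸ = q⁴, (q³)⁹ = q⁷, (q³)¹⁰ = e.
The smallest positive k with (q³)ᵏ = e is 10.

Answer: 10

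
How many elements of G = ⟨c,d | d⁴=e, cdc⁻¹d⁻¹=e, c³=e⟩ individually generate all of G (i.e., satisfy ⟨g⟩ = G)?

G is cyclic of order 12. An element generates G iff its order is 12, and a cyclic group of order 12 has exactly φ(12) = 4 such elements.

Answer: 4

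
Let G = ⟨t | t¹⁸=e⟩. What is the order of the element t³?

Compute successive powers until reaching e:
  (t³)¹ = t³, (t³)² = t⁶, (t³)³ = t⁹, (t³)⁴ = t¹², (t³)⁵ = t¹⁵, (t³)⁶ = e.
The smallest positive k with (t³)ᵏ = e is 6.

Answer: 6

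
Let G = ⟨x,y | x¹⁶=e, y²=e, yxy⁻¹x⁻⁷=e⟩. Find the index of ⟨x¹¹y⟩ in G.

First find ord(x¹¹y) by computing successive powers:
  (x¹¹y)¹ = x¹¹y, (x¹¹y)² = x⁸, (x¹¹y)³ = x³y, (x¹¹y)⁴ = e.
So |⟨x¹¹y⟩| = ord(x¹¹y) = 4. With |G| = 32, by Lagrange [G : ⟨x¹¹y⟩] = 32/4 = 8.

Answer: 8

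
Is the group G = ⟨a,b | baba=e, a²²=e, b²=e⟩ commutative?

a·b = ab but b·a = a²¹b, so a·b ≠ b·a and G is not abelian.

Answer: No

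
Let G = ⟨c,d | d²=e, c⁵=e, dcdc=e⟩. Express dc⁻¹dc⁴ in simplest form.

Multiply left to right, reducing at each step:
  d · c⁻¹ = cd
  (cd) · d = c
  c · c⁴ = e

Answer: e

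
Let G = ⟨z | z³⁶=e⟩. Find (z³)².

Compute successive powers of (z³), reducing at each step:
  (z³)²: (z³) · z³ = z⁶

Answer: z⁶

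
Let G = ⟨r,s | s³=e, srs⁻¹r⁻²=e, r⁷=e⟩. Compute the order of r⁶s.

Compute successive powers until reaching e:
  (r⁶s)¹ = r⁶s, (r⁶s)² = r⁴s², (r⁶s)³ = e.
The smallest positive k with (r⁶s)ᵏ = e is 3.

Answer: 3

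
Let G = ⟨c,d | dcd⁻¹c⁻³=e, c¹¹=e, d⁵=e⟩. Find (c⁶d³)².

Compute successive powers of (c⁶d³), reducing at each step:
  (c⁶d³)²: (c⁶d³) · c⁶ = c³d³;   (c³d³) · d³ = c³d

Answer: c³d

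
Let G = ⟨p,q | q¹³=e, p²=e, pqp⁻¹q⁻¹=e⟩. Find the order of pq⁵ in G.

Compute successive powers until reaching e:
  (pq⁵)¹ = pq⁵, (pq⁵)² = q¹⁰, (pq⁵)³ = pq², (pq⁵)⁴ = q⁷, (pq⁵)⁵ = pq¹², (pq⁵)⁶ = q⁴, (pq⁵)⁷ = pq⁹, (pq⁵)⁸ = q, (pq⁵)⁹ = pq⁶, (pq⁵)¹⁰ = q¹¹, (pq⁵)¹¹ = pq³, (pq⁵)¹² = q⁸, (pq⁵)¹³ = p, (pq⁵)¹⁴ = q⁵, (pq⁵)¹⁵ = pq¹⁰, (pq⁵)¹⁶ = q², (pq⁵)¹⁷ = pq⁷, (pq⁵)¹⁸ = q¹², (pq⁵)¹⁹ = pq⁴, (pq⁵)²⁰ = q⁹, (pq⁵)²¹ = pq, (pq⁵)²² = q⁶, (pq⁵)²³ = pq¹¹, (pq⁵)²⁴ = q³, (pq⁵)²⁵ = pq⁸, (pq⁵)²⁶ = e.
The smallest positive k with (pq⁵)ᵏ = e is 26.

Answer: 26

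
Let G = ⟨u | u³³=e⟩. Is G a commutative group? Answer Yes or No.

G has a single generator, so G is cyclic and hence abelian.

Answer: Yes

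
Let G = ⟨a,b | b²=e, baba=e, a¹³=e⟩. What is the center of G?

An element z ∈ Z(G) iff z commutes with every generator.
For example e is central: e·a = a = a·e; e·b = b = b·e.
Whereas a ∉ Z(G) since a·b = ab ≠ a¹²b = b·a.
Checking each of the 26 elements this way gives Z(G) = {e}, of order 1.

Answer: {e}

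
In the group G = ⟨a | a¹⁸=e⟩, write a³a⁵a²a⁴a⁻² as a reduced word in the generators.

Multiply left to right, reducing at each step:
  (a³) · a⁵ = a⁸
  (a⁸) · a² = a¹⁰
  (a¹⁰) · a⁴ = a¹⁴
  (a¹⁴) · a⁻² = a¹²

Answer: a¹²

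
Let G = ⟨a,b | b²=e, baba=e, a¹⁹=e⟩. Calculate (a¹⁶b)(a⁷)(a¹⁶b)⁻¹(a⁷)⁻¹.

[(a¹⁶b), (a⁷)] = (a¹⁶b)·(a⁷)·(a¹⁶b)⁻¹·(a⁷)⁻¹.
  (a¹⁶b) · (a⁷) = a⁹b
  (a⁹b) · (a¹⁶b) = a¹²
  (a¹²) · (a¹²) = a⁵

Answer: a⁵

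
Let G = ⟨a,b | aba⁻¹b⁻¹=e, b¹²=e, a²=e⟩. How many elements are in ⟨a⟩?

|⟨a⟩| equals the order of a. Compute successive powers until reaching e:
  a¹ = a, a² = e.
The smallest positive k with aᵏ = e is 2, so |⟨a⟩| = 2.

Answer: 2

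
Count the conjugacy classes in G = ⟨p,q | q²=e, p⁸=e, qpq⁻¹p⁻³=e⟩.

The conjugacy classes (representative and size) are:
  [e] (size 1), [p³] (size 2), [p²] (size 2), [p⁴] (size 1), [p⁵] (size 2), [p⁴q] (size 4), [pq] (size 4).
Class equation: 1 + 2 + 2 + 1 + 2 + 4 + 4 = 16 = |G|. So G has 7 conjugacy classes.

Answer: 7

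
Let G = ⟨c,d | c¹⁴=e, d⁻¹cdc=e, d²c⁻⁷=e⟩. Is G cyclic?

Every cyclic group is abelian. But c·d = cd while d·c = c⁶d⁻¹, so c·d ≠ d·c and G is not abelian. Hence G is not cyclic.

Answer: No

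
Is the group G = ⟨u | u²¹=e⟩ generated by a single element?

|G| = 21. The element u has order 21 (its powers give 21 distinct elements), so ⟨u⟩ = G and G is cyclic.

Answer: Yes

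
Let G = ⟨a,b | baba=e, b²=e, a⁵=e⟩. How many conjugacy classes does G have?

The conjugacy classes (representative and size) are:
  [e] (size 1), [a] (size 2), [a²] (size 2), [b] (size 5).
Class equation: 1 + 2 + 2 + 5 = 10 = |G|. So G has 4 conjugacy classes.

Answer: 4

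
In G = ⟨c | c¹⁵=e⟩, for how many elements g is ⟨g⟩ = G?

G is cyclic of order 15. An element generates G iff its order is 15, and a cyclic group of order 15 has exactly φ(15) = 8 such elements.

Answer: 8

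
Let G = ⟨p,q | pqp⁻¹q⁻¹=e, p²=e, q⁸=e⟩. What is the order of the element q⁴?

Compute successive powers until reaching e:
  (q⁴)¹ = q⁴, (q⁴)² = e.
The smallest positive k with (q⁴)ᵏ = e is 2.

Answer: 2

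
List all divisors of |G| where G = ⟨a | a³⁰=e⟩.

|G| = 30 = 2 · 3 · 5. By Lagrange's theorem the order of any subgroup divides 30; the divisors of 30 are 1, 2, 3, 5, 6, 10, 15, 30.

Answer: 1, 2, 3, 5, 6, 10, 15, 30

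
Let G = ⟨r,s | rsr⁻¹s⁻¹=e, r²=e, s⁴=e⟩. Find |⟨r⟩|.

|⟨r⟩| equals the order of r. Compute successive powers until reaching e:
  r¹ = r, r² = e.
The smallest positive k with rᵏ = e is 2, so |⟨r⟩| = 2.

Answer: 2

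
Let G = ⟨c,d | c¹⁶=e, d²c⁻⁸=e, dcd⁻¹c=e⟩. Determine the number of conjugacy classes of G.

The conjugacy classes (representative and size) are:
  [e] (size 1), [c] (size 2), [c¹⁴] (size 2), [c¹³] (size 2), [c¹²] (size 2), [c⁵] (size 2), [c¹⁰] (size 2), [c⁷] (size 2), [c⁸] (size 1), [d⁻¹] (size 8), [c⁷d⁻¹] (size 8).
Class equation: 1 + 2 + 2 + 2 + 2 + 2 + 2 + 2 + 1 + 8 + 8 = 32 = |G|. So G has 11 conjugacy classes.

Answer: 11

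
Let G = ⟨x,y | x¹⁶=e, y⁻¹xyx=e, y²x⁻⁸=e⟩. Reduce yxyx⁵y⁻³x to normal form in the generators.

Multiply left to right, reducing at each step:
  y · x = x⁷y⁻¹
  (x⁷y⁻¹) · y = x⁷
  (x⁷) · x⁵ = x¹²
  (x¹²) · y⁻³ = x⁴y⁻¹
  (x⁴y⁻¹) · x = x³y⁻¹

Answer: x³y⁻¹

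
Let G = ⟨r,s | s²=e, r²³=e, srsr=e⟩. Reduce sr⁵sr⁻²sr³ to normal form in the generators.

Multiply left to right, reducing at each step:
  s · r⁵ = r¹⁸s
  (r¹⁸s) · s = r¹⁸
  (r¹⁸) · r⁻² = r¹⁶
  (r¹⁶) · s = r¹⁶s
  (r¹⁶s) · r³ = r¹³s

Answer: r¹³s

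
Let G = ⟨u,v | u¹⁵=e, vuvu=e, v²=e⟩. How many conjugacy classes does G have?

The conjugacy classes (representative and size) are:
  [e] (size 1), [u¹⁴] (size 2), [u²] (size 2), [u³] (size 2), [u⁴] (size 2), [u¹⁰] (size 2), [u⁹] (size 2), [u⁷] (size 2), [u¹³v] (size 15).
Class equation: 1 + 2 + 2 + 2 + 2 + 2 + 2 + 2 + 15 = 30 = |G|. So G has 9 conjugacy classes.

Answer: 9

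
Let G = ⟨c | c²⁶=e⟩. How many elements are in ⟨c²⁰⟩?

|⟨c²⁰⟩| equals the order of c²⁰. Compute successive powers until reaching e:
  (c²⁰)¹ = c²⁰, (c²⁰)² = c¹⁴, (c²⁰)³ = c⁸, (c²⁰)⁴ = c², (c²⁰)⁵ = c²², (c²⁰)⁶ = c¹⁶, (c²⁰)⁷ = c¹⁰, (c²⁰)⁸ = c⁴, (c²⁰)⁹ = c²⁴, (c²⁰)¹⁰ = c¹⁸, (c²⁰)¹¹ = c¹², (c²⁰)¹² = c⁶, (c²⁰)¹³ = e.
The smallest positive k with (c²⁰)ᵏ = e is 13, so |⟨c²⁰⟩| = 13.

Answer: 13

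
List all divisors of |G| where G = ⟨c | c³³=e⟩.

|G| = 33 = 3 · 11. By Lagrange's theorem the order of any subgroup divides 33; the divisors of 33 are 1, 3, 11, 33.

Answer: 1, 3, 11, 33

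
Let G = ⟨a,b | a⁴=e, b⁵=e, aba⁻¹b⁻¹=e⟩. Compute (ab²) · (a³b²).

Compute (ab²) · (a³b²) by multiplying left to right and reducing via the relations at each step:
  (ab²) · a³ = b²
  (b²) · b² = b⁴

Answer: b⁴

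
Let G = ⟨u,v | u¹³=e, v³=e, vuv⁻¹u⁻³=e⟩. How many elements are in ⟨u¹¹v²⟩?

|⟨u¹¹v²⟩| equals the order of u¹¹v². Compute successive powers until reaching e:
  (u¹¹v²)¹ = u¹¹v², (u¹¹v²)² = u⁶v, (u¹¹v²)³ = e.
The smallest positive k with (u¹¹v²)ᵏ = e is 3, so |⟨u¹¹v²⟩| = 3.

Answer: 3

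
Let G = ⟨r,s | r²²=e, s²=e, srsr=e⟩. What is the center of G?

An element z ∈ Z(G) iff z commutes with every generator.
For example r¹¹ is central: (r¹¹)·r = r¹² = r·(r¹¹); (r¹¹)·s = r¹¹s = s·(r¹¹).
Whereas r ∉ Z(G) since r·s = rs ≠ r²¹s = s·r.
Checking each of the 44 elements this way gives Z(G) = {e, r¹¹}, of order 2.

Answer: {e, r¹¹}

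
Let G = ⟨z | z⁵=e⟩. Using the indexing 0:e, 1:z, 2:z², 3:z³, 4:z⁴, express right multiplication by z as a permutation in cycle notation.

(0 1 2 3 4)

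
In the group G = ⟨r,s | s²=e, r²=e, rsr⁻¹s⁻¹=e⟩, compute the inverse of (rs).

The order of (rs) is 2 (smallest k with (rs)ᵏ = e), so (rs)⁻¹ = (rs)¹ = rs.
Check: (rs) · (rs) → (rs) · r = s;   s · s = e, giving e as required.

Answer: rs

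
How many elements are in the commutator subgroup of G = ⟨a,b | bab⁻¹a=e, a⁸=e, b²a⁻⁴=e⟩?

G' = [G, G] is generated by all commutators. The generator-pair commutators are: [a, b] = a².
The subgroup they normally generate is {e, a², a⁴, a⁶}, of order 4.
Check: |G/G'| = 16/4 = 4 is the order of the abelianisation.

Answer: 4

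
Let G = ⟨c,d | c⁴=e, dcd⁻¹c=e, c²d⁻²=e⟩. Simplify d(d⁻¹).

Compute d · (d⁻¹) by multiplying left to right and reducing via the relations at each step:
  d · d⁻¹ = e

Answer: e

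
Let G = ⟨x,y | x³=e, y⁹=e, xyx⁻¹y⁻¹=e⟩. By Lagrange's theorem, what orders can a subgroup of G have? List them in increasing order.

|G| = 27 = 3³. By Lagrange's theorem the order of any subgroup divides 27; the divisors of 27 are 1, 3, 9, 27.

Answer: 1, 3, 9, 27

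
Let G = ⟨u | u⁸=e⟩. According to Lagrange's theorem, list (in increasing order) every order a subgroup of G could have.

|G| = 8 = 2³. By Lagrange's theorem the order of any subgroup divides 8; the divisors of 8 are 1, 2, 4, 8.

Answer: 1, 2, 4, 8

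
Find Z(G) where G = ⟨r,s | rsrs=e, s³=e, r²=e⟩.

An element z ∈ Z(G) iff z commutes with every generator.
For example e is central: e·r = r = r·e; e·s = s = s·e.
Whereas r ∉ Z(G) since r·s = rs ≠ rs² = s·r.
Checking each of the 6 elements this way gives Z(G) = {e}, of order 1.

Answer: {e}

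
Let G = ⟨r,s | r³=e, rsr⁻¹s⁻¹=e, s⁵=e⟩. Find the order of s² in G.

Compute successive powers until reaching e:
  (s²)¹ = s², (s²)² = s⁴, (s²)³ = s, (s²)⁴ = s³, (s²)⁵ = e.
The smallest positive k with (s²)ᵏ = e is 5.

Answer: 5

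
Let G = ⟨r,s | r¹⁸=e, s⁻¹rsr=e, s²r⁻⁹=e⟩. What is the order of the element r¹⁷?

Compute successive powers until reaching e:
  (r¹⁷)¹ = r¹⁷, (r¹⁷)² = r¹⁶, (r¹⁷)³ = r¹⁵, (r¹⁷)⁴ = r¹⁴, (r¹⁷)⁵ = r¹³, (r¹⁷)⁶ = r¹², (r¹⁷)⁷ = r¹¹, (r¹⁷)⁸ = r¹⁰, (r¹⁷)⁹ = r⁹, (r¹⁷)¹⁰ = r⁸, (r¹⁷)¹¹ = r⁷, (r¹⁷)¹² = r⁶, (r¹⁷)¹³ = r⁵, (r¹⁷)¹⁴ = r⁴, (r¹⁷)¹⁵ = r³, (r¹⁷)¹⁶ = r², (r¹⁷)¹⁷ = r, (r¹⁷)¹⁸ = e.
The smallest positive k with (r¹⁷)ᵏ = e is 18.

Answer: 18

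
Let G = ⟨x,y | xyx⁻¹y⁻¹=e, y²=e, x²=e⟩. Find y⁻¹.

The order of y is 2 (smallest k with yᵏ = e), so y⁻¹ = y¹ = y.
Check: y · y → y · y = e, giving e as required.

Answer: y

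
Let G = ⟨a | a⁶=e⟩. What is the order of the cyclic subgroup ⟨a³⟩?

|⟨a³⟩| equals the order of a³. Compute successive powers until reaching e:
  (a³)¹ = a³, (a³)² = e.
The smallest positive k with (a³)ᵏ = e is 2, so |⟨a³⟩| = 2.

Answer: 2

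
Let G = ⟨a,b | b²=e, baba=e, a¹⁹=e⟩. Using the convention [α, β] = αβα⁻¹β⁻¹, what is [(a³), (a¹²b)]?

[(a³), (a¹²b)] = (a³)·(a¹²b)·(a³)⁻¹·(a¹²b)⁻¹.
  (a³) · (a¹²b) = a¹⁵b
  (a¹⁵b) · (a¹⁶) = a¹⁸b
  (a¹⁸b) · (a¹²b) = a⁶

Answer: a⁶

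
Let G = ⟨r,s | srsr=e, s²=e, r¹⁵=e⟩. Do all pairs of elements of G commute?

r·s = rs but s·r = r¹⁴s, so r·s ≠ s·r and G is not abelian.

Answer: No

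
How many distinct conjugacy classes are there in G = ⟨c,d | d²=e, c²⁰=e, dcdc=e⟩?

The conjugacy classes (representative and size) are:
  [e] (size 1), [c] (size 2), [c¹⁸] (size 2), [c³] (size 2), [c⁴] (size 2), [c¹⁵] (size 2), [c¹⁴] (size 2), [c⁷] (size 2), [c¹²] (size 2), [c¹¹] (size 2), [c¹⁰] (size 1), [c¹⁸d] (size 10), [c⁵d] (size 10).
Class equation: 1 + 2 + 2 + 2 + 2 + 2 + 2 + 2 + 2 + 2 + 1 + 10 + 10 = 40 = |G|. So G has 13 conjugacy classes.

Answer: 13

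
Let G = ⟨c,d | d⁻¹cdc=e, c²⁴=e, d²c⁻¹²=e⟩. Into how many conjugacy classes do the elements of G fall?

The conjugacy classes (representative and size) are:
  [e] (size 1), [c] (size 2), [c²] (size 2), [c³] (size 2), [c⁴] (size 2), [c⁵] (size 2), [c¹⁸] (size 2), [c⁷] (size 2), [c¹⁶] (size 2), [c¹⁵] (size 2), [c¹⁴] (size 2), [c¹³] (size 2), [c¹²] (size 1), [c⁶d] (size 12), [c⁵d⁻¹] (size 12).
Class equation: 1 + 2 + 2 + 2 + 2 + 2 + 2 + 2 + 2 + 2 + 2 + 2 + 1 + 12 + 12 = 48 = |G|. So G has 15 conjugacy classes.

Answer: 15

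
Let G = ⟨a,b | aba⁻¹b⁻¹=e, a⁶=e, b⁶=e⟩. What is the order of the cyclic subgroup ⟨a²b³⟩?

|⟨a²b³⟩| equals the order of a²b³. Compute successive powers until reaching e:
  (a²b³)¹ = a²b³, (a²b³)² = a⁴, (a²b³)³ = b³, (a²b³)⁴ = a², (a²b³)⁵ = a⁴b³, (a²b³)⁶ = e.
The smallest positive k with (a²b³)ᵏ = e is 6, so |⟨a²b³⟩| = 6.

Answer: 6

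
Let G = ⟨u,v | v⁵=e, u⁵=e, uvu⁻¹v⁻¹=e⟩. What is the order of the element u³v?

Compute successive powers until reaching e:
  (u³v)¹ = u³v, (u³v)² = uv², (u³v)³ = u⁴v³, (u³v)⁴ = u²v⁴, (u³v)⁵ = e.
The smallest positive k with (u³v)ᵏ = e is 5.

Answer: 5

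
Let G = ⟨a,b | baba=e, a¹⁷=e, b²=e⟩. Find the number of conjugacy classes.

The conjugacy classes (representative and size) are:
  [e] (size 1), [a¹⁶] (size 2), [a²] (size 2), [a³] (size 2), [a¹³] (size 2), [a¹²] (size 2), [a⁶] (size 2), [a¹⁰] (size 2), [a⁹] (size 2), [a⁷b] (size 17).
Class equation: 1 + 2 + 2 + 2 + 2 + 2 + 2 + 2 + 2 + 17 = 34 = |G|. So G has 10 conjugacy classes.

Answer: 10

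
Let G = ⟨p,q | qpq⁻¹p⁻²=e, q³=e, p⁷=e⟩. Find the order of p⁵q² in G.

Compute successive powers until reaching e:
  (p⁵q²)¹ = p⁵q², (p⁵q²)² = p⁴q, (p⁵q²)³ = e.
The smallest positive k with (p⁵q²)ᵏ = e is 3.

Answer: 3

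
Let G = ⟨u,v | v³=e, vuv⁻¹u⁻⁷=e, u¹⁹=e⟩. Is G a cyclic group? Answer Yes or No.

Every cyclic group is abelian. But u·v = uv while v·u = u⁷v, so u·v ≠ v·u and G is not abelian. Hence G is not cyclic.

Answer: No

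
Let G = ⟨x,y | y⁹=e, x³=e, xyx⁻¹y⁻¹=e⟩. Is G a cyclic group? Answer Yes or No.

|G| = 27, but the maximum element order in G is 9 < 27. No single element generates all of G, so G is not cyclic.

Answer: No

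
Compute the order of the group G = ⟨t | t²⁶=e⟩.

G is generated by a single element, so G is cyclic. The relator gives t²⁶ = e and no smaller power is forced to be e, so the 26 powers {e, t, t², t³, t⁴, t⁵, t⁶, t⁷, t⁸, t⁹, t²², t²³, t²¹, t²⁰, t²⁴, t²⁵, t¹², t¹³, t¹¹, t¹⁰, t¹⁴, t¹⁵, t¹⁶, t¹⁷, t¹⁸, t¹⁹} are distinct. Hence |G| = 26.

Answer: 26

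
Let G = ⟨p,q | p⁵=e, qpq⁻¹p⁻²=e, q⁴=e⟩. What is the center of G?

An element z ∈ Z(G) iff z commutes with every generator.
For example e is central: e·p = p = p·e; e·q = q = q·e.
Whereas p ∉ Z(G) since p·q = pq ≠ p²q = q·p.
Checking each of the 20 elements this way gives Z(G) = {e}, of order 1.

Answer: {e}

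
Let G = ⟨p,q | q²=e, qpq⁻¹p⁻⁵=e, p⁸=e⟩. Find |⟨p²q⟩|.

|⟨p²q⟩| equals the order of p²q. Compute successive powers until reaching e:
  (p²q)¹ = p²q, (p²q)² = p⁴, (p²q)³ = p⁶q, (p²q)⁴ = e.
The smallest positive k with (p²q)ᵏ = e is 4, so |⟨p²q⟩| = 4.

Answer: 4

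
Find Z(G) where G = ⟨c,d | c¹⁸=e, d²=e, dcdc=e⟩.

An element z ∈ Z(G) iff z commutes with every generator.
For example c⁹ is central: (c⁹)·c = c¹⁰ = c·(c⁹); (c⁹)·d = c⁹d = d·(c⁹).
Whereas c ∉ Z(G) since c·d = cd ≠ c¹⁷d = d·c.
Checking each of the 36 elements this way gives Z(G) = {e, c⁹}, of order 2.

Answer: {e, c⁹}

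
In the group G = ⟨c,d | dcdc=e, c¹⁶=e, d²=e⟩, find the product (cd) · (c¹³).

Compute (cd) · (c¹³) by multiplying left to right and reducing via the relations at each step:
  (cd) · c¹³ = c⁴d

Answer: c⁴d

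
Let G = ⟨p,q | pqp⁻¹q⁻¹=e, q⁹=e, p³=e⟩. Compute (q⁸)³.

Compute successive powers of (q⁸), reducing at each step:
  (q⁸)²: (q⁸) · q⁸ = q⁷
  (q⁸)³: (q⁷) · q⁸ = q⁶

Answer: q⁶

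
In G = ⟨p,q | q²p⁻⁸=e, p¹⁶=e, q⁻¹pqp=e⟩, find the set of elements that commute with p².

⟨p²⟩ ⊆ C_G(p²) since powers of p² commute with p²; so |C_G(p²)| ≥ |⟨p²⟩| = 8.
By orbit–stabilizer, |C_G(p²)| = |G| / |conj. class of p²| = 32 / 2 = 16.
The 16 elements commuting with p² are {e, p, p², p³, p⁴, p⁵, p⁶, p⁷, p⁸, p⁹, p¹⁰, p¹¹, p¹², p¹³, p¹⁴, p¹⁵}.

Answer: {e, p, p², p³, p⁴, p⁵, p⁶, p⁷, p⁸, p⁹, p¹⁰, p¹¹, p¹², p¹³, p¹⁴, p¹⁵}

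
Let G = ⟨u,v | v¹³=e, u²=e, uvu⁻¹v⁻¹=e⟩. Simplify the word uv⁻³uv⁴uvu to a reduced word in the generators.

Multiply left to right, reducing at each step:
  u · v⁻³ = uv¹⁰
  (uv¹⁰) · u = v¹⁰
  (v¹⁰) · v⁴ = v
  v · u = uv
  (uv) · v = uv²
  (uv²) · u = v²

Answer: v²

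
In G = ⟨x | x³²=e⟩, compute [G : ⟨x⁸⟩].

First find ord(x⁸) by computing successive powers:
  (x⁸)¹ = x⁸, (x⁸)² = x¹⁶, (x⁸)³ = x²⁴, (x⁸)⁴ = e.
So |⟨x⁸⟩| = ord(x⁸) = 4. With |G| = 32, by Lagrange [G : ⟨x⁸⟩] = 32/4 = 8.

Answer: 8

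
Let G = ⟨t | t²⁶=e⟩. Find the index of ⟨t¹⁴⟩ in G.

First find ord(t¹⁴) by computing successive powers:
  (t¹⁴)¹ = t¹⁴, (t¹⁴)² = t², (t¹⁴)³ = t¹⁶, (t¹⁴)⁴ = t⁴, (t¹⁴)⁵ = t¹⁸, (t¹⁴)⁶ = t⁶, (t¹⁴)⁷ = t²⁰, (t¹⁴)⁸ = t⁸, (t¹⁴)⁹ = t²², (t¹⁴)¹⁰ = t¹⁰, (t¹⁴)¹¹ = t²⁴, (t¹⁴)¹² = t¹², (t¹⁴)¹³ = e.
So |⟨t¹⁴⟩| = ord(t¹⁴) = 13. With |G| = 26, by Lagrange [G : ⟨t¹⁴⟩] = 26/13 = 2.

Answer: 2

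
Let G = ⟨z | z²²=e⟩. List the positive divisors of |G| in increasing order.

|G| = 22 = 2 · 11. By Lagrange's theorem the order of any subgroup divides 22; the divisors of 22 are 1, 2, 11, 22.

Answer: 1, 2, 11, 22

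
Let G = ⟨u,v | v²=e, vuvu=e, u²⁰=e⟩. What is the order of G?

Enumerate words in the generators, reducing via the relations: the distinct elements are
  {e, u, v, uv, u², u³, u⁴, u⁵, u⁶, u⁷, u⁸, u⁹, u²v, u³v, u¹², u¹³, u¹¹, u¹⁰, u¹⁴, u¹⁵, u¹⁶, u¹⁷, u¹⁸, u¹⁹, u⁴v, u⁵v, u⁶v, u⁷v, u⁸v, u⁹v, u¹²v, u¹³v, u¹¹v, u¹⁰v, u¹⁴v, u¹⁵v, u¹⁶v, u¹⁷v, u¹⁸v, u¹⁹v}.
No further products give new elements, so |G| = 40.

Answer: 40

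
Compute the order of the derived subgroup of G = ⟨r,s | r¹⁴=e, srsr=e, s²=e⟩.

G' = [G, G] is generated by all commutators. The generator-pair commutators are: [r, s] = r².
The subgroup they normally generate is {e, r², r⁴, r⁶, r⁸, r¹⁰, r¹²}, of order 7.
Check: |G/G'| = 28/7 = 4 is the order of the abelianisation.

Answer: 7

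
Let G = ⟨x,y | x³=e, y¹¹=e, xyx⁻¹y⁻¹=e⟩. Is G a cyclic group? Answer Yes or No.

|G| = 33. The element xy has order 33 (its powers give 33 distinct elements), so ⟨xy⟩ = G and G is cyclic.

Answer: Yes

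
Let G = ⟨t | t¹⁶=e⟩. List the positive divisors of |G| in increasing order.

|G| = 16 = 2⁴. By Lagrange's theorem the order of any subgroup divides 16; the divisors of 16 are 1, 2, 4, 8, 16.

Answer: 1, 2, 4, 8, 16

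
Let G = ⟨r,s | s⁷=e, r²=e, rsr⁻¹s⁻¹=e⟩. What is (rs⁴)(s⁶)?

Compute (rs⁴) · (s⁶) by multiplying left to right and reducing via the relations at each step:
  (rs⁴) · s⁶ = rs³

Answer: rs³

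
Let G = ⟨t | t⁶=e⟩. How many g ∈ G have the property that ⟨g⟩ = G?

G is cyclic of order 6. An element generates G iff its order is 6, and a cyclic group of order 6 has exactly φ(6) = 2 such elements.

Answer: 2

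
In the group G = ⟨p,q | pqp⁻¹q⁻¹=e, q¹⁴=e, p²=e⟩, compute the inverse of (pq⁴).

The order of (pq⁴) is 14 (smallest k with (pq⁴)ᵏ = e), so (pq⁴)⁻¹ = (pq⁴)¹³ = pq¹⁰.
Check: (pq⁴) · (pq¹⁰) → (pq⁴) · p = q⁴;   (q⁴) · q¹⁰ = e, giving e as required.

Answer: pq¹⁰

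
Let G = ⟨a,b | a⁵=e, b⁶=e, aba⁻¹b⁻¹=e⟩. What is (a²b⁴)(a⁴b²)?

Compute (a²b⁴) · (a⁴b²) by multiplying left to right and reducing via the relations at each step:
  (a²b⁴) · a⁴ = ab⁴
  (ab⁴) · b² = a

Answer: a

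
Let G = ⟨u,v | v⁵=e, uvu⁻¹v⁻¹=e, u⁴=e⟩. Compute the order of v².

Compute successive powers until reaching e:
  (v²)¹ = v², (v²)² = v⁴, (v²)³ = v, (v²)⁴ = v³, (v²)⁵ = e.
The smallest positive k with (v²)ᵏ = e is 5.

Answer: 5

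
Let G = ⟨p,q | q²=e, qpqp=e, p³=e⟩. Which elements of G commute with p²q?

⟨p²q⟩ ⊆ C_G(p²q) since powers of p²q commute with p²q; so |C_G(p²q)| ≥ |⟨p²q⟩| = 2.
By orbit–stabilizer, |C_G(p²q)| = |G| / |conj. class of p²q| = 6 / 3 = 2.
The 2 elements commuting with p²q are {e, p²q}.

Answer: {e, p²q}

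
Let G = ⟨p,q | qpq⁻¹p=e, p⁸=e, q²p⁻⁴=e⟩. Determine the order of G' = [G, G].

G' = [G, G] is generated by all commutators. The generator-pair commutators are: [p, q] = p².
The subgroup they normally generate is {e, p², p⁴, p⁶}, of order 4.
Check: |G/G'| = 16/4 = 4 is the order of the abelianisation.

Answer: 4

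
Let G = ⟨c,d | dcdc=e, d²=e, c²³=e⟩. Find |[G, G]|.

G' = [G, G] is generated by all commutators. The generator-pair commutators are: [c, d] = c².
The subgroup they normally generate is {e, c, c², c³, c⁴, c⁵, c⁶, c⁷, c⁸, c⁹, c¹⁰, c¹¹, c¹², c¹³, c¹⁴, c¹⁵, c¹⁶, c¹⁷, c¹⁸, c¹⁹, c²⁰, c²¹, c²²}, of order 23.
Check: |G/G'| = 46/23 = 2 is the order of the abelianisation.

Answer: 23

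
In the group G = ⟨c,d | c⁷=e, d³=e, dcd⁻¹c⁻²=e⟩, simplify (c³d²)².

Compute successive powers of (c³d²), reducing at each step:
  (c³d²)²: (c³d²) · c³ = cd²;   (cd²) · d² = cd

Answer: cd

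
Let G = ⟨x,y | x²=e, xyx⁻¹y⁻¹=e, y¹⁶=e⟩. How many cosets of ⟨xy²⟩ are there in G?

First find ord(xy²) by computing successive powers:
  (xy²)¹ = xy², (xy²)² = y⁴, (xy²)³ = xy⁶, (xy²)⁴ = y⁸, (xy²)⁵ = xy¹⁰, (xy²)⁶ = y¹², (xy²)⁷ = xy¹⁴, (xy²)⁸ = e.
So |⟨xy²⟩| = ord(xy²) = 8. With |G| = 32, by Lagrange [G : ⟨xy²⟩] = 32/8 = 4.

Answer: 4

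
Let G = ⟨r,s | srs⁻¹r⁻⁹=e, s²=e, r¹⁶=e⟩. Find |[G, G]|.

G' = [G, G] is generated by all commutators. The generator-pair commutators are: [r, s] = r⁸.
The subgroup they normally generate is {e, r⁸}, of order 2.
Check: |G/G'| = 32/2 = 16 is the order of the abelianisation.

Answer: 2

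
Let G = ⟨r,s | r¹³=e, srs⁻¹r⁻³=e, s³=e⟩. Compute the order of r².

Compute successive powers until reaching e:
  (r²)¹ = r², (r²)² = r⁴, (r²)³ = r⁶, (r²)⁴ = r⁸, (r²)⁵ = r¹⁰, (r²)⁶ = r¹², (r²)⁷ = r, (r²)⁸ = r³, (r²)⁹ = r⁵, (r²)¹⁰ = r⁷, (r²)¹¹ = r⁹, (r²)¹² = r¹¹, (r²)¹³ = e.
The smallest positive k with (r²)ᵏ = e is 13.

Answer: 13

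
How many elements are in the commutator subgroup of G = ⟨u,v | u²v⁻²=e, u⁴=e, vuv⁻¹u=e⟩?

G' = [G, G] is generated by all commutators. The generator-pair commutators are: [u, v] = u².
The subgroup they normally generate is {e, u²}, of order 2.
Check: |G/G'| = 8/2 = 4 is the order of the abelianisation.

Answer: 2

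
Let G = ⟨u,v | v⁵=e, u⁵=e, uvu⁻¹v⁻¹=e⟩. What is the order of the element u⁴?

Compute successive powers until reaching e:
  (u⁴)¹ = u⁴, (u⁴)² = u³, (u⁴)³ = u², (u⁴)⁴ = u, (u⁴)⁵ = e.
The smallest positive k with (u⁴)ᵏ = e is 5.

Answer: 5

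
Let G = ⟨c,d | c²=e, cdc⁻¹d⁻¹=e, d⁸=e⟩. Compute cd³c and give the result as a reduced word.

Multiply left to right, reducing at each step:
  c · d³ = cd³
  (cd³) · c = d³

Answer: d³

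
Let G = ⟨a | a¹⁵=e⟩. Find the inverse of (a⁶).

The order of (a⁶) is 5 (smallest k with (a⁶)ᵏ = e), so (a⁶)⁻¹ = (a⁶)⁴ = a⁹.
Check: (a⁶) · (a⁹) → (a⁶) · a⁹ = e, giving e as required.

Answer: a⁹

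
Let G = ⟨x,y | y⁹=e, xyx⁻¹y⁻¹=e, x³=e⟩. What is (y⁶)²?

Compute successive powers of (y⁶), reducing at each step:
  (y⁶)²: (y⁶) · y⁶ = y³

Answer: y³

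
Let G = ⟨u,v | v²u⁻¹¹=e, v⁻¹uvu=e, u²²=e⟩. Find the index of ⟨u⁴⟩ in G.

First find ord(u⁴) by computing successive powers:
  (u⁴)¹ = u⁴, (u⁴)² = u⁸, (u⁴)³ = u¹², (u⁴)⁴ = u¹⁶, (u⁴)⁵ = u²⁰, (u⁴)⁶ = u², (u⁴)⁷ = u⁶, (u⁴)⁸ = u¹⁰, (u⁴)⁹ = u¹⁴, (u⁴)¹⁰ = u¹⁸, (u⁴)¹¹ = e.
So |⟨u⁴⟩| = ord(u⁴) = 11. With |G| = 44, by Lagrange [G : ⟨u⁴⟩] = 44/11 = 4.

Answer: 4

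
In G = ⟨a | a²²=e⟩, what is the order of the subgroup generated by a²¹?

|⟨a²¹⟩| equals the order of a²¹. Compute successive powers until reaching e:
  (a²¹)¹ = a²¹, (a²¹)² = a²⁰, (a²¹)³ = a¹⁹, (a²¹)⁴ = a¹⁸, (a²¹)⁵ = a¹⁷, (a²¹)⁶ = a¹⁶, (a²¹)⁷ = a¹⁵, (a²¹)⁸ = a¹⁴, (a²¹)⁹ = a¹³, (a²¹)¹⁰ = a¹², (a²¹)¹¹ = a¹¹, (a²¹)¹² = a¹⁰, (a²¹)¹³ = a⁹, (a²¹)¹⁴ = a⁸, (a²¹)¹⁵ = a⁷, (a²¹)¹⁶ = a⁶, (a²¹)¹⁷ = a⁵, (a²¹)¹⁸ = a⁴, (a²¹)¹⁹ = a³, (a²¹)²⁰ = a², (a²¹)²¹ = a, (a²¹)²² = e.
The smallest positive k with (a²¹)ᵏ = e is 22, so |⟨a²¹⟩| = 22.

Answer: 22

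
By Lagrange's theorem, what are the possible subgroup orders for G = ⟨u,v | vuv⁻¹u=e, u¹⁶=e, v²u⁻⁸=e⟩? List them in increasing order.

|G| = 32 = 2⁵. By Lagrange's theorem the order of any subgroup divides 32; the divisors of 32 are 1, 2, 4, 8, 16, 32.

Answer: 1, 2, 4, 8, 16, 32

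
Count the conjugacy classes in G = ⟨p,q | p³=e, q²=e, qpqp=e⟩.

The conjugacy classes (representative and size) are:
  [e] (size 1), [p] (size 2), [pq] (size 3).
Class equation: 1 + 2 + 3 = 6 = |G|. So G has 3 conjugacy classes.

Answer: 3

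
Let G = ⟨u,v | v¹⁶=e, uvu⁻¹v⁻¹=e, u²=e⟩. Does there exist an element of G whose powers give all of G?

|G| = 32, but the maximum element order in G is 16 < 32. No single element generates all of G, so G is not cyclic.

Answer: No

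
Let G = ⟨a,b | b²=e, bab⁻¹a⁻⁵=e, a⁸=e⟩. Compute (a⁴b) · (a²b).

Compute (a⁴b) · (a²b) by multiplying left to right and reducing via the relations at each step:
  (a⁴b) · a² = a⁶b
  (a⁶b) · b = a⁶

Answer: a⁶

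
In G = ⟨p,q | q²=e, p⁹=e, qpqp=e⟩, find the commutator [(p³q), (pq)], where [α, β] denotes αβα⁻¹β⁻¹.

[(p³q), (pq)] = (p³q)·(pq)·(p³q)⁻¹·(pq)⁻¹.
  (p³q) · (pq) = p²
  (p²) · (p³q) = p⁵q
  (p⁵q) · (pq) = p⁴

Answer: p⁴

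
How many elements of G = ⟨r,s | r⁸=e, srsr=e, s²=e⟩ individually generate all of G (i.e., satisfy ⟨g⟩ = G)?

⟨g⟩ = G would require ord(g) = |G| = 16, but the maximum element order in G is 8 < 16. So G is not cyclic and no single element generates it: the count is 0.

Answer: 0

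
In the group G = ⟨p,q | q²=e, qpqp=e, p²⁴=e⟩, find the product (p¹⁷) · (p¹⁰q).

Compute (p¹⁷) · (p¹⁰q) by multiplying left to right and reducing via the relations at each step:
  (p¹⁷) · p¹⁰ = p³
  (p³) · q = p³q

Answer: p³q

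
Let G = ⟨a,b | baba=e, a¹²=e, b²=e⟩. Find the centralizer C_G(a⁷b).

⟨a⁷b⟩ ⊆ C_G(a⁷b) since powers of a⁷b commute with a⁷b; so |C_G(a⁷b)| ≥ |⟨a⁷b⟩| = 2.
By orbit–stabilizer, |C_G(a⁷b)| = |G| / |conj. class of a⁷b| = 24 / 6 = 4.
The 4 elements commuting with a⁷b are {e, a⁶, ab, a⁷b}.

Answer: {e, a⁶, ab, a⁷b}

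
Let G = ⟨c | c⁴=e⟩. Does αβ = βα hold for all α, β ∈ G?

G has a single generator, so G is cyclic and hence abelian.

Answer: Yes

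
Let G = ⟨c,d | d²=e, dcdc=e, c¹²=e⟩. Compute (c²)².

Compute successive powers of (c²), reducing at each step:
  (c²)²: (c²) · c² = c⁴

Answer: c⁴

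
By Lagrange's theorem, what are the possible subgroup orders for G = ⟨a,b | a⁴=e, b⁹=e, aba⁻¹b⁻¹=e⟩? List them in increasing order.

|G| = 36 = 2² · 3². By Lagrange's theorem the order of any subgroup divides 36; the divisors of 36 are 1, 2, 3, 4, 6, 9, 12, 18, 36.

Answer: 1, 2, 3, 4, 6, 9, 12, 18, 36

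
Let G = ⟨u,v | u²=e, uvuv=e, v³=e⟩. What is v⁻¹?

The order of v is 3 (smallest k with vᵏ = e), so v⁻¹ = v² = v².
Check: v · (v²) → v · v² = e, giving e as required.

Answer: v²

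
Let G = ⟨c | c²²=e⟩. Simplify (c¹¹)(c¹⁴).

Compute (c¹¹) · (c¹⁴) by multiplying left to right and reducing via the relations at each step:
  (c¹¹) · c¹⁴ = c³

Answer: c³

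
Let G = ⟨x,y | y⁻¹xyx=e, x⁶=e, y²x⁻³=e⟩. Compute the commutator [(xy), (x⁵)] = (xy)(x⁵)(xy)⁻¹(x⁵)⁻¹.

[(xy), (x⁵)] = (xy)·(x⁵)·(xy)⁻¹·(x⁵)⁻¹.
  (xy) · (x⁵) = x²y
  (x²y) · (xy⁻¹) = x
  x · x = x²

Answer: x²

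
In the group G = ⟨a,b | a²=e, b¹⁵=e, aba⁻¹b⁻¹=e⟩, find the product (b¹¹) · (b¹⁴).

Compute (b¹¹) · (b¹⁴) by multiplying left to right and reducing via the relations at each step:
  (b¹¹) · b¹⁴ = b¹⁰

Answer: b¹⁰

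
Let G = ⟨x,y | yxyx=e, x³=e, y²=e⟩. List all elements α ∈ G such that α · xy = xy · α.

⟨xy⟩ ⊆ C_G(xy) since powers of xy commute with xy; so |C_G(xy)| ≥ |⟨xy⟩| = 2.
By orbit–stabilizer, |C_G(xy)| = |G| / |conj. class of xy| = 6 / 3 = 2.
The 2 elements commuting with xy are {e, xy}.

Answer: {e, xy}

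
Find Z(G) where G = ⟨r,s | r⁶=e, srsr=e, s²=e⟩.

An element z ∈ Z(G) iff z commutes with every generator.
For example r³ is central: (r³)·r = r⁴ = r·(r³); (r³)·s = r³s = s·(r³).
Whereas r ∉ Z(G) since r·s = rs ≠ r⁵s = s·r.
Checking each of the 12 elements this way gives Z(G) = {e, r³}, of order 2.

Answer: {e, r³}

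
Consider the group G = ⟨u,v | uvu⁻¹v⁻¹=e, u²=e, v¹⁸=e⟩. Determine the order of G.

Enumerate words in the generators, reducing via the relations: the distinct elements are
  {e, u, v, uv, v², v³, v⁴, v⁵, v⁶, v⁷, v⁸, v⁹, uv², uv³, uv⁴, uv⁵, uv⁶, uv⁷, uv⁸, uv⁹, v¹², v¹³, v¹¹, v¹⁰, v¹⁴, v¹⁵, v¹⁶, v¹⁷, uv¹², uv¹³, uv¹¹, uv¹⁰, uv¹⁴, uv¹⁵, uv¹⁶, uv¹⁷}.
No further products give new elements, so |G| = 36.

Answer: 36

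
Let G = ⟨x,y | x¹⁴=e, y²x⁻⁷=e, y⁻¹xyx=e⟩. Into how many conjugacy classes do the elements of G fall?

The conjugacy classes (representative and size) are:
  [e] (size 1), [x¹³] (size 2), [x¹²] (size 2), [x¹¹] (size 2), [x⁴] (size 2), [x⁵] (size 2), [x⁸] (size 2), [x⁷] (size 1), [x⁵y⁻¹] (size 7), [x⁵y] (size 7).
Class equation: 1 + 2 + 2 + 2 + 2 + 2 + 2 + 1 + 7 + 7 = 28 = |G|. So G has 10 conjugacy classes.

Answer: 10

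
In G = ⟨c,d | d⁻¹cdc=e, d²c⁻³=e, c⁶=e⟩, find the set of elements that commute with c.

⟨c⟩ ⊆ C_G(c) since powers of c commute with c; so |C_G(c)| ≥ |⟨c⟩| = 6.
By orbit–stabilizer, |C_G(c)| = |G| / |conj. class of c| = 12 / 2 = 6.
The 6 elements commuting with c are {e, c, c², c³, c⁴, c⁵}.

Answer: {e, c, c², c³, c⁴, c⁵}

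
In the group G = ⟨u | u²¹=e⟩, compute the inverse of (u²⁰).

The order of (u²⁰) is 21 (smallest k with (u²⁰)ᵏ = e), so (u²⁰)⁻¹ = (u²⁰)²⁰ = u.
Check: (u²⁰) · u → (u²⁰) · u = e, giving e as required.

Answer: u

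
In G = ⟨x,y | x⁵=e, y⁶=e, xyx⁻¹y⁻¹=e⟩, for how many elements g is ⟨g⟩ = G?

G is cyclic of order 30. An element generates G iff its order is 30, and a cyclic group of order 30 has exactly φ(30) = 8 such elements.

Answer: 8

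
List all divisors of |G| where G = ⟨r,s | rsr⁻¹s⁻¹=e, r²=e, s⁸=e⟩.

|G| = 16 = 2⁴. By Lagrange's theorem the order of any subgroup divides 16; the divisors of 16 are 1, 2, 4, 8, 16.

Answer: 1, 2, 4, 8, 16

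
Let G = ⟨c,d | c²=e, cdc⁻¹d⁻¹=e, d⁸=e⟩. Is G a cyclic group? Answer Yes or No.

|G| = 16, but the maximum element order in G is 8 < 16. No single element generates all of G, so G is not cyclic.

Answer: No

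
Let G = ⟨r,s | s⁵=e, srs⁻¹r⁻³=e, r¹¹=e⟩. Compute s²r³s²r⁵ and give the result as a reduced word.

Multiply left to right, reducing at each step:
  (s²) · r³ = r⁵s²
  (r⁵s²) · s² = r⁵s⁴
  (r⁵s⁴) · r⁵ = r³s⁴

Answer: r³s⁴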